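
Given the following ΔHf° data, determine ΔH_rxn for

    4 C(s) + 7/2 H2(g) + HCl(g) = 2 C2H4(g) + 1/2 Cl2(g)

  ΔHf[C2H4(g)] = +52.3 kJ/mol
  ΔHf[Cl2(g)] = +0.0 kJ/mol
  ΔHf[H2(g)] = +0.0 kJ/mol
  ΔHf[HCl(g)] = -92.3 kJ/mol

Products: 2·(+52.3) + 1/2·(+0.0) = +104.6
Reactants: 4·(+0.0) + 7/2·(+0.0) + 1·(-92.3) = -92.3
ΔH_rxn = (+104.6) − (-92.3) = 196.9 kJ/mol

ΔH_rxn = 196.9 kJ/mol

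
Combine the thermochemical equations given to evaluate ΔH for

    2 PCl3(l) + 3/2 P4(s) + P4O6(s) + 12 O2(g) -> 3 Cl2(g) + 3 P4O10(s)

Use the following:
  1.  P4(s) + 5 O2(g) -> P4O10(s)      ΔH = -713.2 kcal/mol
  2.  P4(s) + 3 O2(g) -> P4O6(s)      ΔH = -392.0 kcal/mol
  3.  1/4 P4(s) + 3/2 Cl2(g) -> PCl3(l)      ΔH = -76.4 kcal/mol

eq. 1 × 3: (3)·(-713.2) = -2139.6 kcal/mol
eq. 2 reversed: +392.0 kcal/mol
eq. 3 reversed and × 2: (-2)·(-76.4) = +152.8 kcal/mol
Summing the manipulated equations, ΔH = (-2139.6) + (+392.0) + (+152.8) = -1594.8 kcal/mol

ΔH = -1594.8 kcal/mol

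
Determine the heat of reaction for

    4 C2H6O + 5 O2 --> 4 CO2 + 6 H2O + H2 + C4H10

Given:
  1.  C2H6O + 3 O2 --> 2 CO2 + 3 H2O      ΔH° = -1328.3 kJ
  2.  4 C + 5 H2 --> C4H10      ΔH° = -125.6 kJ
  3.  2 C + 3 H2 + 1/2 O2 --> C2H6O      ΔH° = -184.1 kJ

eq. 1 × 2 (×2 to match 4 CO2 in the target): (2)·(-1328.3) = -2656.6 kJ
eq. 2 as written (C4H10 already on the product side): -125.6 kJ
eq. 3 reversed and × 2: (-2)·(-184.1) = +368.2 kJ
By Hess's law, ΔH° = (2)·(-1328.3) + (1)·(-125.6) + (-2)·(-184.1) = -2414.0 kJ

ΔH° = -2414.0 kJ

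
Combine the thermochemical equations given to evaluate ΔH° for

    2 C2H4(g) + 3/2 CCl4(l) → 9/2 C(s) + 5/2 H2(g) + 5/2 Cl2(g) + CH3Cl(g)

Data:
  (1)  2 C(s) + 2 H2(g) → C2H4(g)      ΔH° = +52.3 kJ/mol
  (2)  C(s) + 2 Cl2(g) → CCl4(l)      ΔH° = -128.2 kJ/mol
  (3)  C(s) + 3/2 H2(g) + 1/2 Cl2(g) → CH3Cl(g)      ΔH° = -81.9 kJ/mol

(1) reversed and × 2 (C2H4(g) must end up as a reactant; ×2 to match 2 C2H4(g) in the target): (-2)·(+52.3) = -104.6 kJ/mol
(2) reversed and × 3/2 (reverse to put CCl4(l) on the reactant side; ×3/2 to match 3/2 CCl4(l) in the target): (-3/2)·(-128.2) = +192.3 kJ/mol
(3) as written (CH3Cl(g) already on the product side): -81.9 kJ/mol
ΔH° = (-104.6) + (+192.3) + (-81.9) = 5.8 kJ/mol

ΔH° = 5.8 kJ/mol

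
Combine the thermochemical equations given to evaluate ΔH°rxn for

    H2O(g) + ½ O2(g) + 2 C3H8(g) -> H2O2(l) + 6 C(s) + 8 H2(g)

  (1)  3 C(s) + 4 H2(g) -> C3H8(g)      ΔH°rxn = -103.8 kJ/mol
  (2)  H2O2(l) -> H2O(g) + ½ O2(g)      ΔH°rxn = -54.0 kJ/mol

(1) reversed and × 2 (C3H8(g) must end up as a reactant; scale by 2 for the 2 C3H8(g)): (-2)·(-103.8) = +207.6 kJ/mol
(2) reversed (reverse to put H2O2(l) on the product side): +54.0 kJ/mol
ΔH°rxn = (-2)·(-103.8) + (-1)·(-54.0) = 261.6 kJ/mol

ΔH°rxn = 261.6 kJ/mol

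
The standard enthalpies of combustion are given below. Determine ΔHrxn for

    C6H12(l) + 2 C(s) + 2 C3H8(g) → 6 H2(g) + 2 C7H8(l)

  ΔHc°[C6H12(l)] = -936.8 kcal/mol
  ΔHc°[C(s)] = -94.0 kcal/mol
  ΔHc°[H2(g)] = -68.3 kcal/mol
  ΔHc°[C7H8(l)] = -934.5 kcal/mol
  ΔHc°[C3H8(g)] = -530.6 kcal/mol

With combustion enthalpies, reactants minus products:
= [1·(-936.8) + 2·(-94.0) + 2·(-530.6)] − [6·(-68.3) + 2·(-934.5)]
= 92.8 kcal/mol

ΔHrxn = 92.8 kcal/mol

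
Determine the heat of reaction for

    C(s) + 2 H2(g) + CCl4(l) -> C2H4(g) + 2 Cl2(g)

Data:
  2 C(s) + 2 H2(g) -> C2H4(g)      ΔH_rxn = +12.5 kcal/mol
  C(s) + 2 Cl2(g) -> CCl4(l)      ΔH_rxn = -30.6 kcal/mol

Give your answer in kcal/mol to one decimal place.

equation 1 as written: +12.5 kcal/mol
equation 2 reversed: +30.6 kcal/mol
Since enthalpy is a state function, ΔH_rxn = (1)·(+12.5) + (-1)·(-30.6) = 43.1 kcal/mol

ΔH_rxn = 43.1 kcal/mol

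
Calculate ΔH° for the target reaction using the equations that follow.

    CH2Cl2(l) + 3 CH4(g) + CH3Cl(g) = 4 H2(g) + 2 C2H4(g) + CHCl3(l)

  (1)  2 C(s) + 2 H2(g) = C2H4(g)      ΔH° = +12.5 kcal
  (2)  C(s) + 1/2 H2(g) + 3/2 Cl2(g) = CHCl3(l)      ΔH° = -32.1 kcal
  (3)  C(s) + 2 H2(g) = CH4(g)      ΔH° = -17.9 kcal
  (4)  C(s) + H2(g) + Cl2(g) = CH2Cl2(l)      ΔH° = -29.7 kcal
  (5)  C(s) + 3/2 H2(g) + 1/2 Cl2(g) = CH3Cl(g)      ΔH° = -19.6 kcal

ΔH° = 95.9 kcal

(1) × 2: (2)·(+12.5) = +25.0 kcal
(2) as written: -32.1 kcal
(3) reversed and × 3: (-3)·(-17.9) = +53.7 kcal
(4) reversed: +29.7 kcal
(5) reversed: +19.6 kcal
ΔH° = (+25.0) + (-32.1) + (+53.7) + (+29.7) + (+19.6) = 95.9 kcal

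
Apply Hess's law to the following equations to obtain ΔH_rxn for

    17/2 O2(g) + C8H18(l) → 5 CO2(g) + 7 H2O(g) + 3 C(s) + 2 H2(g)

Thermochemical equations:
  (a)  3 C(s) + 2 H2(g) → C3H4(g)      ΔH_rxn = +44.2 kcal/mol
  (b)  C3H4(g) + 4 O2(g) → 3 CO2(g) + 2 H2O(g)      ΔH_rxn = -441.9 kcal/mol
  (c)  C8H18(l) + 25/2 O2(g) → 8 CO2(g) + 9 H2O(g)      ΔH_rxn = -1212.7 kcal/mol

ΔH_rxn = -815.0 kcal/mol

(a) reversed: -44.2 kcal/mol
(b) reversed: +441.9 kcal/mol
(c) as written: -1212.7 kcal/mol
Summing the manipulated equations, ΔH_rxn = (-1)·(+44.2) + (-1)·(-441.9) + (1)·(-1212.7) = -815.0 kcal/mol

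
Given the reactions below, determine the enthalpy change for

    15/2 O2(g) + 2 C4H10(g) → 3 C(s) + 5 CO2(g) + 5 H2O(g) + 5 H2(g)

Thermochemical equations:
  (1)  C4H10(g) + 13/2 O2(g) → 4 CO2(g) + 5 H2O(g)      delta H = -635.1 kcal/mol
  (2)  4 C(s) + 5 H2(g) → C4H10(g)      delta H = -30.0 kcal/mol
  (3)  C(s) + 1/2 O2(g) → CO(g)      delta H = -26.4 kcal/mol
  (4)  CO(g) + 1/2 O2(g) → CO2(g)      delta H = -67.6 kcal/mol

(1) as written (H2O(g) already on the product side): -635.1 kcal/mol
(2) reversed (reverse to put H2(g) on the product side): +30.0 kcal/mol
(3) as written: -26.4 kcal/mol
(4) as written: -67.6 kcal/mol
By Hess's law, delta H = (1)·(-635.1) + (-1)·(-30.0) + (1)·(-26.4) + (1)·(-67.6) = -699.1 kcal/mol

delta H = -699.1 kcal/mol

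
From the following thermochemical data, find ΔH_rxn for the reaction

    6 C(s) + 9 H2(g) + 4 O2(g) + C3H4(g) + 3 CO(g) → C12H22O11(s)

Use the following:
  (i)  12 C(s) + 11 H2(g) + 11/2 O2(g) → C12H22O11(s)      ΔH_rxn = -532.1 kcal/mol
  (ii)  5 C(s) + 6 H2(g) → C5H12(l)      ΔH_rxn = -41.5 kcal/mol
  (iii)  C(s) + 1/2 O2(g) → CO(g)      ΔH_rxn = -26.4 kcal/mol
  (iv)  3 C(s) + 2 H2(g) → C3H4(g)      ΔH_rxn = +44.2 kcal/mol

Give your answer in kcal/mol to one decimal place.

ΔH_rxn = -497.1 kcal/mol

(i) as written: -532.1 kcal/mol
(ii): not needed.
(iii) reversed and × 3: (-3)·(-26.4) = +79.2 kcal/mol
(iv) reversed: -44.2 kcal/mol
Combining the equations, ΔH_rxn = (1)·(-532.1) + (-3)·(-26.4) + (-1)·(+44.2) = -497.1 kcal/mol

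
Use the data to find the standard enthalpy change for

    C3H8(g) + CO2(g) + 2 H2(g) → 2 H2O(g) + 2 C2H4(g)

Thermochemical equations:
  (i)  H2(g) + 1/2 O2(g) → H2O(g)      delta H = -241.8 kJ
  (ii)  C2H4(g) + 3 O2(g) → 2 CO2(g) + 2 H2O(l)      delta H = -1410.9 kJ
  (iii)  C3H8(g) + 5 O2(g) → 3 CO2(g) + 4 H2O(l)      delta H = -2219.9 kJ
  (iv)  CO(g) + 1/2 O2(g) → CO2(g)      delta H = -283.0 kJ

(i) × 2: (2)·(-241.8) = -483.6 kJ
(ii) reversed and × 2: (-2)·(-1410.9) = +2821.8 kJ
(iii) as written: -2219.9 kJ
(iv): not needed.
Summing the manipulated equations, delta H = (-483.6) + (+2821.8) + (-2219.9) = 118.3 kJ

delta H = 118.3 kJ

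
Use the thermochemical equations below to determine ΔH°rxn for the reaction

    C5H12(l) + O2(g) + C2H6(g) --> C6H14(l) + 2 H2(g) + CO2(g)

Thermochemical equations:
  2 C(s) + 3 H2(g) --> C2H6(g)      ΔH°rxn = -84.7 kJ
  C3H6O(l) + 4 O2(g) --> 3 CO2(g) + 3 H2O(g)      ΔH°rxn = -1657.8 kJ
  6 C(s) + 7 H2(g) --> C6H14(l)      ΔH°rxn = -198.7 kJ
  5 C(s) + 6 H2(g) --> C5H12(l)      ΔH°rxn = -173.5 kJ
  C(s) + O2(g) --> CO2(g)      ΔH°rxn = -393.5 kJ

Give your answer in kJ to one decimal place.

equation 1 reversed: +84.7 kJ
equation 2: not needed.
equation 3 as written: -198.7 kJ
equation 4 reversed: +173.5 kJ
equation 5 as written: -393.5 kJ
By Hess's law, ΔH°rxn = (-1)·(-84.7) + (1)·(-198.7) + (-1)·(-173.5) + (1)·(-393.5) = -334.0 kJ

ΔH°rxn = -334.0 kJ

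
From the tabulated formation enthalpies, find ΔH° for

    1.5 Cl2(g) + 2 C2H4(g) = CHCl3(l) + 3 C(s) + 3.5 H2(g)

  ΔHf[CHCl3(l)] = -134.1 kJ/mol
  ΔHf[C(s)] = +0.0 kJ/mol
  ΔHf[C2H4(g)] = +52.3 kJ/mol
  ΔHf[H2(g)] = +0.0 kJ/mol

ΔH° = -238.7 kJ/mol

Products: 1·(-134.1) + 3·(+0.0) + 7/2·(+0.0) = -134.1
Reactants: 3/2·(+0.0) + 2·(+52.3) = +104.6
ΔH° = (-134.1) − (+104.6) = -238.7 kJ/mol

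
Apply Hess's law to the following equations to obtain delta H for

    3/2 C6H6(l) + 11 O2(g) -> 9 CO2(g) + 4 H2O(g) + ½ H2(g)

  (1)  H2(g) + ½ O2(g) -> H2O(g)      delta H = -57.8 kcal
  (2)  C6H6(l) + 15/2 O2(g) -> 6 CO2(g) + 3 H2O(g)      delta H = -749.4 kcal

(1) reversed and × 1/2: (-1/2)·(-57.8) = +28.9 kcal
(2) × 3/2: (3/2)·(-749.4) = -1124.1 kcal
delta H = (+28.9) + (-1124.1) = -1095.2 kcal

delta H = -1095.2 kcal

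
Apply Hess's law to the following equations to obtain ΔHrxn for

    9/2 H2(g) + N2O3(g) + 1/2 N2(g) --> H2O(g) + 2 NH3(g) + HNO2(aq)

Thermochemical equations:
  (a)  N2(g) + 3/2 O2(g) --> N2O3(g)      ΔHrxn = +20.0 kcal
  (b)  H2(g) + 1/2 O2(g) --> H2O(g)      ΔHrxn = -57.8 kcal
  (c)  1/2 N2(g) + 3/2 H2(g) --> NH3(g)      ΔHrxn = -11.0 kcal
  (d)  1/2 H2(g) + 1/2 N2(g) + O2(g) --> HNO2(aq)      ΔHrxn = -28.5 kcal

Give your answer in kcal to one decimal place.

(a) reversed: -20.0 kcal
(b) as written: -57.8 kcal
(c) × 2: (2)·(-11.0) = -22.0 kcal
(d) as written: -28.5 kcal
ΔHrxn = (-1)·(+20.0) + (1)·(-57.8) + (2)·(-11.0) + (1)·(-28.5) = -128.3 kcal

ΔHrxn = -128.3 kcal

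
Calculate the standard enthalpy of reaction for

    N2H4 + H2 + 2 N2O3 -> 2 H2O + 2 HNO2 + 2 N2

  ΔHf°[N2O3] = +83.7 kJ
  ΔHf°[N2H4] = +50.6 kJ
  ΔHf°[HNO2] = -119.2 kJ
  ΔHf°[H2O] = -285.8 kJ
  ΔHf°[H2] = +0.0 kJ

Products: 2·(-285.8) + 2·(-119.2) + 2·(+0.0) = -810.0
Reactants: 1·(+50.6) + 1·(+0.0) + 2·(+83.7) = +218.0
ΔHrxn = (-810.0) − (+218.0) = -1028.0 kJ

ΔHrxn = -1028.0 kJ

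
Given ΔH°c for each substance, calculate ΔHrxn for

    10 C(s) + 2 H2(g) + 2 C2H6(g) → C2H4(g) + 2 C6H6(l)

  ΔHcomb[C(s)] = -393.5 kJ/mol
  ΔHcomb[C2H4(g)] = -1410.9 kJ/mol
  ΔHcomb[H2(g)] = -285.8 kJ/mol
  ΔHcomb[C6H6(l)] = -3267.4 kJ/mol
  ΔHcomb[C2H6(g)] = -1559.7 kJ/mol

ΔHrxn = 319.7 kJ/mol

Using ΔH = Σ nΔHc°(reactants) − Σ nΔHc°(products):
= [10·(-393.5) + 2·(-285.8) + 2·(-1559.7)] − [1·(-1410.9) + 2·(-3267.4)]
= 319.7 kJ/mol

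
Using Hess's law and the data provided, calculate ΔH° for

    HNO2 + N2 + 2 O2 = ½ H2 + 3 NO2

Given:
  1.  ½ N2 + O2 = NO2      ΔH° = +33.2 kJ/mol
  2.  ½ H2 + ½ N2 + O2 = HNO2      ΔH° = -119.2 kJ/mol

eq. 1 × 3 (scale by 3 for the 3 NO2): (3)·(+33.2) = +99.6 kJ/mol
eq. 2 reversed (reverse to put HNO2 on the reactant side): +119.2 kJ/mol
By Hess's law, ΔH° = (+99.6) + (+119.2) = 218.8 kJ/mol

ΔH° = 218.8 kJ/mol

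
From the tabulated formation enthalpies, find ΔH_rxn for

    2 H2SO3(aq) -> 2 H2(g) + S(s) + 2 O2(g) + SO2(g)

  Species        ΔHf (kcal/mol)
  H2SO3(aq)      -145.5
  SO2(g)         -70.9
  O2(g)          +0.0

ΔH_rxn = 220.1 kcal/mol

Products: 2·(+0.0) + 1·(+0.0) + 2·(+0.0) + 1·(-70.9) = -70.9
Reactants: 2·(-145.5) = -291.0
ΔH_rxn = (-70.9) − (-291.0) = 220.1 kcal/mol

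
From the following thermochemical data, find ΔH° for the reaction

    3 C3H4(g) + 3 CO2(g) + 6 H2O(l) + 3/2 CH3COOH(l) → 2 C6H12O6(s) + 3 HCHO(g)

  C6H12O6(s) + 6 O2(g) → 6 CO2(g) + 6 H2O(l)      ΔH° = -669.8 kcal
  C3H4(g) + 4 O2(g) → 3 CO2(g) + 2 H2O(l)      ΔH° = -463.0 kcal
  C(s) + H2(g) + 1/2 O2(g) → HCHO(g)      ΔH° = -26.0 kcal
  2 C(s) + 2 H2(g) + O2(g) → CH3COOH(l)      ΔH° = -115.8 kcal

equation 1 reversed and × 2 (reverse to put C6H12O6(s) on the product side; scale by 2 for the 2 C6H12O6(s)): (-2)·(-669.8) = +1339.6 kcal
equation 2 × 3 (scale by 3 for the 3 C3H4(g)): (3)·(-463.0) = -1389.0 kcal
equation 3 × 3 (scale by 3 for the 3 HCHO(g)): (3)·(-26.0) = -78.0 kcal
equation 4 reversed and × 3/2 (CH3COOH(l) must end up as a reactant; scale by 3/2 for the 3/2 CH3COOH(l)): (-3/2)·(-115.8) = +173.7 kcal
By Hess's law, ΔH° = (-2)·(-669.8) + (3)·(-463.0) + (3)·(-26.0) + (-3/2)·(-115.8) = 46.3 kcal

ΔH° = 46.3 kcal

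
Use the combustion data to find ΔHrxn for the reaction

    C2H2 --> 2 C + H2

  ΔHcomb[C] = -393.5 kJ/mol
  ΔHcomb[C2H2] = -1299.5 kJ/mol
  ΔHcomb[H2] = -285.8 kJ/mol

ΔHrxn = -226.7 kJ/mol

Using ΔH = Σ nΔHc°(reactants) − Σ nΔHc°(products):
= [1·(-1299.5)] − [2·(-393.5) + 1·(-285.8)]
= -226.7 kJ/mol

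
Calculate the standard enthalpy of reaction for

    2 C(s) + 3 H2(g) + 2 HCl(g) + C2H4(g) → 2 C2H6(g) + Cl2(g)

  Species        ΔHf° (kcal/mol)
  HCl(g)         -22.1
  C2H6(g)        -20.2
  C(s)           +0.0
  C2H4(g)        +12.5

Products: 2·(-20.2) + 1·(+0.0) = -40.4
Reactants: 2·(+0.0) + 3·(+0.0) + 2·(-22.1) + 1·(+12.5) = -31.7
ΔH° = (-40.4) − (-31.7) = -8.7 kcal/mol

ΔH° = -8.7 kcal/mol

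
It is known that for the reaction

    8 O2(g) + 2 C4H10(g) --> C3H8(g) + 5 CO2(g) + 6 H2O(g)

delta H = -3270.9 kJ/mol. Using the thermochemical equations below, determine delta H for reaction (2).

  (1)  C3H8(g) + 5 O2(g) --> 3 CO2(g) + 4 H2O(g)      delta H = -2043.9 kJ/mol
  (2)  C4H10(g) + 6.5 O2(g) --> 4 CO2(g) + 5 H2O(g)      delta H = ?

delta H = -2657.4 kJ/mol

(1) reversed: +2043.9 kJ/mol
(2) × 2: contributes 2·x
-3270.9 = (+2043.9) + 2·x
x = (-3270.9 − (+2043.9)) / (2) = -2657.4 kJ/mol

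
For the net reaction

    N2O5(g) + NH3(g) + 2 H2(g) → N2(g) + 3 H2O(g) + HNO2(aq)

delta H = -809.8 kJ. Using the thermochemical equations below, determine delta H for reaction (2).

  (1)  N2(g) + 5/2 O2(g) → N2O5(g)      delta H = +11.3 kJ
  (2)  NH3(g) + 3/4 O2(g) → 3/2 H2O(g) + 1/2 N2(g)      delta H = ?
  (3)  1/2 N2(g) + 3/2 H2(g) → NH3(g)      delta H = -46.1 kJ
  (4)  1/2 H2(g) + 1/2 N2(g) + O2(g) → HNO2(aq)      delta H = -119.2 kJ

(1) reversed (reverse to put N2O5(g) on the reactant side): -11.3 kJ
(2) × 2 (×2 to match 3 H2O(g) in the target): contributes 2·x
(3) as written: -46.1 kJ
(4) as written (HNO2(aq) already on the product side): -119.2 kJ
-809.8 = (-11.3) + (-46.1) + (-119.2) + 2·x
x = (-809.8 − (-176.6)) / (2) = -316.6 kJ

delta H = -316.6 kJ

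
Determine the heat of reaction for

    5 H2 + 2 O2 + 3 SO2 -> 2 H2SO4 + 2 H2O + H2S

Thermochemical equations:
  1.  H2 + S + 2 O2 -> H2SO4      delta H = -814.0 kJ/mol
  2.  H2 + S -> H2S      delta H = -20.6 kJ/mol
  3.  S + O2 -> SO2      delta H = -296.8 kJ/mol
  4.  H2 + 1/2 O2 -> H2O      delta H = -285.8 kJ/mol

eq. 1 × 2 (×2 to match 2 H2SO4 in the target): (2)·(-814.0) = -1628.0 kJ/mol
eq. 2 as written (H2S already on the product side): -20.6 kJ/mol
eq. 3 reversed and × 3 (reverse to put SO2 on the reactant side; scale by 3 for the 3 SO2): (-3)·(-296.8) = +890.4 kJ/mol
eq. 4 × 2 (×2 to match 2 H2O in the target): (2)·(-285.8) = -571.6 kJ/mol
delta H = (2)·(-814.0) + (1)·(-20.6) + (-3)·(-296.8) + (2)·(-285.8) = -1329.8 kJ/mol

delta H = -1329.8 kJ/mol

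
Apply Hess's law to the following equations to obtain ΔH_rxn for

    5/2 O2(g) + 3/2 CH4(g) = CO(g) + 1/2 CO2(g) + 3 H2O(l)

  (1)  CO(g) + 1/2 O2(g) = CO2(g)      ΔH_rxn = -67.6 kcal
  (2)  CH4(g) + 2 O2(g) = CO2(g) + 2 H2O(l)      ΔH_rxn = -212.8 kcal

ΔH_rxn = -251.6 kcal

(1) reversed: +67.6 kcal
(2) × 3/2: (3/2)·(-212.8) = -319.2 kcal
ΔH_rxn = (+67.6) + (-319.2) = -251.6 kcal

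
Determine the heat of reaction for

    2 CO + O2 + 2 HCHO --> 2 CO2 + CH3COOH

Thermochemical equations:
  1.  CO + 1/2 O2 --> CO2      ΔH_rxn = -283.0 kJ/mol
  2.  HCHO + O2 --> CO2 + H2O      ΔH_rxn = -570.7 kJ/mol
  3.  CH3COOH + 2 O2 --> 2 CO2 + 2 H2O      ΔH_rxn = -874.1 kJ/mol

ΔH_rxn = -833.3 kJ/mol

eq. 1 × 2 (×2 to match 2 CO in the target): (2)·(-283.0) = -566.0 kJ/mol
eq. 2 × 2 (×2 to match 2 HCHO in the target): (2)·(-570.7) = -1141.4 kJ/mol
eq. 3 reversed (CH3COOH must end up as a product): +874.1 kJ/mol
Summing the manipulated equations, ΔH_rxn = (-566.0) + (-1141.4) + (+874.1) = -833.3 kJ/mol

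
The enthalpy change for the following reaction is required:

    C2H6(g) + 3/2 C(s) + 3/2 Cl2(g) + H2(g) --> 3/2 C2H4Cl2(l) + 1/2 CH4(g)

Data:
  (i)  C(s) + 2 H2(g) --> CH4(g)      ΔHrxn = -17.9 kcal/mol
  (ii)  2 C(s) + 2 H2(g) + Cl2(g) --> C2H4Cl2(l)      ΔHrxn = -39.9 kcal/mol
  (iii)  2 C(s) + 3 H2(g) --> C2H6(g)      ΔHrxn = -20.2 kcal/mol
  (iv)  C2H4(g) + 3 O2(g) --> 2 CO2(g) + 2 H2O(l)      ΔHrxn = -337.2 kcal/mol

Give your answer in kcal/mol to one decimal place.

ΔHrxn = -48.6 kcal/mol

(i) × 1/2: (1/2)·(-17.9) = -8.95 kcal/mol
(ii) × 3/2: (3/2)·(-39.9) = -59.85 kcal/mol
(iii) reversed: +20.2 kcal/mol
(iv): not needed.
By Hess's law, ΔHrxn = (-8.95) + (-59.85) + (+20.2) = -48.6 kcal/mol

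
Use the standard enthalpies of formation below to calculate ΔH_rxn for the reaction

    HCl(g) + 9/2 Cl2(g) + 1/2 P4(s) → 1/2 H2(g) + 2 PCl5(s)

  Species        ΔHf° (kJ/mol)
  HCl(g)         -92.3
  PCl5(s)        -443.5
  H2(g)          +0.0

ΔH_rxn = -794.7 kJ/mol

Products: 1/2·(+0.0) + 2·(-443.5) = -887.0
Reactants: 1·(-92.3) + 9/2·(+0.0) + 1/2·(+0.0) = -92.3
ΔH_rxn = (-887.0) − (-92.3) = -794.7 kJ/mol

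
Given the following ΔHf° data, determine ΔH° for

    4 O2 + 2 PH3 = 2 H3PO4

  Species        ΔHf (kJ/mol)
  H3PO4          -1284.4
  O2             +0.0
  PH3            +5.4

ΔH° = -2579.6 kJ/mol

Products: 2·(-1284.4) = -2568.8
Reactants: 4·(+0.0) + 2·(+5.4) = +10.8
ΔH° = (-2568.8) − (+10.8) = -2579.6 kJ/mol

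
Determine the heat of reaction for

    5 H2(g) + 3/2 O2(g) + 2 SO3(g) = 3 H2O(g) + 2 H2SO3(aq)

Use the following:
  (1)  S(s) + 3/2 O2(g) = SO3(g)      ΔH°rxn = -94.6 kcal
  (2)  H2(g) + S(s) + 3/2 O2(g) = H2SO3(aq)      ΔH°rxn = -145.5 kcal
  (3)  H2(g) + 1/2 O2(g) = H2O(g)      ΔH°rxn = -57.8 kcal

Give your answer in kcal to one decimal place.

ΔH°rxn = -275.2 kcal

(1) reversed and × 2: (-2)·(-94.6) = +189.2 kcal
(2) × 2: (2)·(-145.5) = -291.0 kcal
(3) × 3: (3)·(-57.8) = -173.4 kcal
Since enthalpy is a state function, ΔH°rxn = (-2)·(-94.6) + (2)·(-145.5) + (3)·(-57.8) = -275.2 kcal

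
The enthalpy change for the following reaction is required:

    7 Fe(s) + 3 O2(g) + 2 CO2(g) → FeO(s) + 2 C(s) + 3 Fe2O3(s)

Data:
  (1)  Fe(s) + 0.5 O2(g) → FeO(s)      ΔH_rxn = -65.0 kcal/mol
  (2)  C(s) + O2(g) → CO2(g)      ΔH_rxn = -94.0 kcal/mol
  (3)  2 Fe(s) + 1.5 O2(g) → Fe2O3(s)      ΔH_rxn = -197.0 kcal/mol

ΔH_rxn = -468.0 kcal/mol

(1) as written: -65.0 kcal/mol
(2) reversed and × 2: (-2)·(-94.0) = +188.0 kcal/mol
(3) × 3: (3)·(-197.0) = -591.0 kcal/mol
Summing the manipulated equations, ΔH_rxn = (-65.0) + (+188.0) + (-591.0) = -468.0 kcal/mol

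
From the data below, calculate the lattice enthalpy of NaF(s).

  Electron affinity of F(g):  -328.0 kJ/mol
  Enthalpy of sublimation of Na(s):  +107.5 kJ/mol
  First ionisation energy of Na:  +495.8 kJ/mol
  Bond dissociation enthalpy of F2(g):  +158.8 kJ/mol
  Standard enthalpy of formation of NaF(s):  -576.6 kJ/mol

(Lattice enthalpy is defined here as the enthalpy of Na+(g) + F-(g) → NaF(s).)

ΔHf° = 1·ΔHsub + 1·(ΣIE) + 1/2·D(F2) + 1·EA + U
-576.6 = 1·(+107.5) + 1·(+495.8) + 1/2·(+158.8) + 1·(-328.0) + U
U = -576.6 − (+354.7) = -931.3 kJ/mol

U = -931.3 kJ/mol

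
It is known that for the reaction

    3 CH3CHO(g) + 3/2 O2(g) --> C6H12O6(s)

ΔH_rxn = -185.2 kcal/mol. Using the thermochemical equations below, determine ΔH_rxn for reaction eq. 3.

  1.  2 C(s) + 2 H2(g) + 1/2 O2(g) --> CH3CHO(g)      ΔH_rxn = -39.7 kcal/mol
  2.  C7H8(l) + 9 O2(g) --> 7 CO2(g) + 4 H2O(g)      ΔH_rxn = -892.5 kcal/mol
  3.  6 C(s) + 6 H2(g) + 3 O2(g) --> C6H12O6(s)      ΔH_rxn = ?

ΔH_rxn = -304.3 kcal/mol

eq. 1 reversed and × 3: (-3)·(-39.7) = +119.1 kcal/mol
eq. 2: not needed.
eq. 3 as written: contributes x
-185.2 = (+119.1) + x
x = (-185.2 − (+119.1)) / (1) = -304.3 kcal/mol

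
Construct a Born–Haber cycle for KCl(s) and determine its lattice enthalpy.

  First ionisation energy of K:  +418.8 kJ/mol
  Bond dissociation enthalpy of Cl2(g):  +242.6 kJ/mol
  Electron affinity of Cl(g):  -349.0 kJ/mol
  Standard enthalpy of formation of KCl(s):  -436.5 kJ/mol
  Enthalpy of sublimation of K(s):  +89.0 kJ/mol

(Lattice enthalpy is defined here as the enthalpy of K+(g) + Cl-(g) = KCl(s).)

U = -716.6 kJ/mol

ΔHf° = 1·ΔHsub + 1·(ΣIE) + 1/2·D(Cl2) + 1·EA + U
-436.5 = 1·(+89.0) + 1·(+418.8) + 1/2·(+242.6) + 1·(-349.0) + U
U = -436.5 − (+280.1) = -716.6 kJ/mol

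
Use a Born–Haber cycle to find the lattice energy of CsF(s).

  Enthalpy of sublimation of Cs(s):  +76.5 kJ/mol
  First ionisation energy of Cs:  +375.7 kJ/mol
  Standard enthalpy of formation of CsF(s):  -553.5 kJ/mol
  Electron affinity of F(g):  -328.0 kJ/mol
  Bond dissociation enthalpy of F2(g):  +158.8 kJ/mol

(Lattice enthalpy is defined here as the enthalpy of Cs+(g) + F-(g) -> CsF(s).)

ΔHf° = 1·ΔHsub + 1·(ΣIE) + 1/2·D(F2) + 1·EA + U
-553.5 = 1·(+76.5) + 1·(+375.7) + 1/2·(+158.8) + 1·(-328.0) + U
U = -553.5 − (+203.6) = -757.1 kJ/mol

U = -757.1 kJ/mol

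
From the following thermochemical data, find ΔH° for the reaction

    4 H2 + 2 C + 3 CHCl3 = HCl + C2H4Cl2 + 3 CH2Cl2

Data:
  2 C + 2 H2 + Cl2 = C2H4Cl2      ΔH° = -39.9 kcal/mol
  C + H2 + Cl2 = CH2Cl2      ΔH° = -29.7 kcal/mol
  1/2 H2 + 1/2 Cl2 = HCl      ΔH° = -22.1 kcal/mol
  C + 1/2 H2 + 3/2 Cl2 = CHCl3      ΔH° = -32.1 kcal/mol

ΔH° = -54.8 kcal/mol

equation 1 as written (C2H4Cl2 already on the product side): -39.9 kcal/mol
equation 2 × 3 (scale by 3 for the 3 CH2Cl2): (3)·(-29.7) = -89.1 kcal/mol
equation 3 as written (HCl already on the product side): -22.1 kcal/mol
equation 4 reversed and × 3 (CHCl3 must end up as a reactant; scale by 3 for the 3 CHCl3): (-3)·(-32.1) = +96.3 kcal/mol
ΔH° = (1)·(-39.9) + (3)·(-29.7) + (1)·(-22.1) + (-3)·(-32.1) = -54.8 kcal/mol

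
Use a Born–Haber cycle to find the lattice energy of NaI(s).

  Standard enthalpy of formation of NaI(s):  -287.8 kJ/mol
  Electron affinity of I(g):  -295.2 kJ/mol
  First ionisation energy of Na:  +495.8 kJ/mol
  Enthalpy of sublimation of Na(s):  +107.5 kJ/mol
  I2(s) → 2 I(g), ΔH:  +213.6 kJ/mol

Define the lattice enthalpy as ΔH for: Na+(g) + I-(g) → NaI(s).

U = -702.7 kJ/mol

ΔHf° = 1·ΔHsub + 1·(ΣIE) + 1/2·D(I2) + 1·EA + U
-287.8 = 1·(+107.5) + 1·(+495.8) + 1/2·(+213.6) + 1·(-295.2) + U
U = -287.8 − (+414.9) = -702.7 kJ/mol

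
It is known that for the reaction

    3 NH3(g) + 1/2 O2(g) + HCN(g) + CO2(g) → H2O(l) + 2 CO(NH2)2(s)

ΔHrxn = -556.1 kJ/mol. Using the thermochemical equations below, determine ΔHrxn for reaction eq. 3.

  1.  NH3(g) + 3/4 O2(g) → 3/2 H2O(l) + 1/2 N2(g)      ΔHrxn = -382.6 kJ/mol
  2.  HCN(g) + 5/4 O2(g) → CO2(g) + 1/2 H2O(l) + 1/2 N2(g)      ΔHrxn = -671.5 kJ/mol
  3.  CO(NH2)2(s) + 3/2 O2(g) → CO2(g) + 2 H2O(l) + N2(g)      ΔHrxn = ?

eq. 1 × 3 (scale by 3 for the 3 NH3(g)): (3)·(-382.6) = -1147.8 kJ/mol
eq. 2 as written (HCN(g) already on the reactant side): -671.5 kJ/mol
eq. 3 reversed and × 2 (reverse to put CO(NH2)2(s) on the product side; scale by 2 for the 2 CO(NH2)2(s)): contributes −2·x
-556.1 = (-1147.8) + (-671.5) − 2·x
x = (-556.1 − (-1819.3)) / (-2) = -631.6 kJ/mol

ΔHrxn = -631.6 kJ/mol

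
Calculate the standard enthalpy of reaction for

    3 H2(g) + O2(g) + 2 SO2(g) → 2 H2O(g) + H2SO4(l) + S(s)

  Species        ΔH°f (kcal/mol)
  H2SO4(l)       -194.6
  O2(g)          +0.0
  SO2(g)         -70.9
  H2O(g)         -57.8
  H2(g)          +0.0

ΔH°rxn = Σ nΔHf°(products) − Σ nΔHf°(reactants).
Products: 2·(-57.8) + 1·(-194.6) + 1·(+0.0) = -310.2
Reactants: 3·(+0.0) + 1·(+0.0) + 2·(-70.9) = -141.8
ΔH° = (-310.2) − (-141.8) = -168.4 kcal/mol

ΔH° = -168.4 kcal/mol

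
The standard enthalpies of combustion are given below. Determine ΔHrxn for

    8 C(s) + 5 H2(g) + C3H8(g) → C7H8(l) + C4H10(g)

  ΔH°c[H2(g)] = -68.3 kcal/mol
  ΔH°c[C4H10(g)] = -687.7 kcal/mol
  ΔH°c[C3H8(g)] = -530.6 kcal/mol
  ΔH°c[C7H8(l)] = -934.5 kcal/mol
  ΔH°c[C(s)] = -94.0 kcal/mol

ΔHrxn = -1.9 kcal/mol

With combustion enthalpies, reactants minus products:
= [8·(-94.0) + 5·(-68.3) + 1·(-530.6)] − [1·(-934.5) + 1·(-687.7)]
= -1.9 kcal/mol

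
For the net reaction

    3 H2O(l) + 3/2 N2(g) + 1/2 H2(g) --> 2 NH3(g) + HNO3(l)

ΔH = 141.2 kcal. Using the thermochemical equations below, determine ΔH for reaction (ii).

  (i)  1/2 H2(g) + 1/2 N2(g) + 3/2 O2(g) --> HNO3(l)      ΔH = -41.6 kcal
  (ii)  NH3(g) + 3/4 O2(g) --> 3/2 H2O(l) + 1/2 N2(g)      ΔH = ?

(i) as written: -41.6 kcal
(ii) reversed and × 2: contributes −2·x
+141.2 = (-41.6) − 2·x
x = (+141.2 − (-41.6)) / (-2) = -91.4 kcal

ΔH = -91.4 kcal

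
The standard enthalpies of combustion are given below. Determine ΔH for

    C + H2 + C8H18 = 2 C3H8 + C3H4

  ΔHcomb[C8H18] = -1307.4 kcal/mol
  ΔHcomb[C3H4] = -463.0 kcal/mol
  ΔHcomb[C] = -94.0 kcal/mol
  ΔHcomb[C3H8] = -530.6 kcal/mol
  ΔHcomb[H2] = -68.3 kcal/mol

Using ΔH = Σ nΔHc°(reactants) − Σ nΔHc°(products):
= [1·(-94.0) + 1·(-68.3) + 1·(-1307.4)] − [2·(-530.6) + 1·(-463.0)]
= 54.5 kcal/mol

ΔH = 54.5 kcal/mol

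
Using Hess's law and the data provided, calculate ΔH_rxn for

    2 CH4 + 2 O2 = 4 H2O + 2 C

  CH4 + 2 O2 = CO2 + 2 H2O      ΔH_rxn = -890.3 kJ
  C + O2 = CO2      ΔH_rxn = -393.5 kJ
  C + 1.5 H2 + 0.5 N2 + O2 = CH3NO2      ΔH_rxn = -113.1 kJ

equation 1 × 2 (×2 to match 2 CH4 in the target): (2)·(-890.3) = -1780.6 kJ
equation 2 reversed and × 2: (-2)·(-393.5) = +787.0 kJ
equation 3: not needed (H2 appears nowhere else).
ΔH_rxn = (-1780.6) + (+787.0) = -993.6 kJ

ΔH_rxn = -993.6 kJ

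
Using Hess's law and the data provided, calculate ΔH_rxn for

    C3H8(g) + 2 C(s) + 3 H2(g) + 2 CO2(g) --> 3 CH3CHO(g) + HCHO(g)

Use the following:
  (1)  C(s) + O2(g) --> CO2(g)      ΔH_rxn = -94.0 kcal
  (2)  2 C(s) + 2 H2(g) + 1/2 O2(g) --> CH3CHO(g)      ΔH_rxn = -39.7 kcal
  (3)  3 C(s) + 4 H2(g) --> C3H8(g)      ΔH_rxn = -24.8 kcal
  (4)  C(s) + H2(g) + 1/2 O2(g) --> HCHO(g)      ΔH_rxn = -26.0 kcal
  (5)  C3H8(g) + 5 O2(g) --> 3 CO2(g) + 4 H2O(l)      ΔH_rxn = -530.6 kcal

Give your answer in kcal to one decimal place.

(1) reversed and × 2: (-2)·(-94.0) = +188.0 kcal
(2) × 3 (scale by 3 for the 3 CH3CHO(g)): (3)·(-39.7) = -119.1 kcal
(3) reversed: +24.8 kcal
(4) as written (HCHO(g) already on the product side): -26.0 kcal
(5): not needed (H2O(l) appears nowhere else).
Since enthalpy is a state function, ΔH_rxn = (+188.0) + (-119.1) + (+24.8) + (-26.0) = 67.7 kcal

ΔH_rxn = 67.7 kcal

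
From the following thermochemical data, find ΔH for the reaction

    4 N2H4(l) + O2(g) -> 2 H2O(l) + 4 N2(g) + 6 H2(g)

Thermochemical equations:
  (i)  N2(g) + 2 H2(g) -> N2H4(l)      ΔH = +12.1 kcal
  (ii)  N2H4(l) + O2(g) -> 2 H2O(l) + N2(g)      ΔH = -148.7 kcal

ΔH = -185.0 kcal

(i) reversed and × 3: (-3)·(+12.1) = -36.3 kcal
(ii) as written: -148.7 kcal
ΔH = (-36.3) + (-148.7) = -185.0 kcal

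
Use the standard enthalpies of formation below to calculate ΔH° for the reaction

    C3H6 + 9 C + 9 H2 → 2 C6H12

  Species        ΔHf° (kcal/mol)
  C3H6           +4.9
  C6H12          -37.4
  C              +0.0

Products: 2·(-37.4) = -74.8
Reactants: 1·(+4.9) + 9·(+0.0) + 9·(+0.0) = +4.9
ΔH° = (-74.8) − (+4.9) = -79.7 kcal/mol

ΔH° = -79.7 kcal/mol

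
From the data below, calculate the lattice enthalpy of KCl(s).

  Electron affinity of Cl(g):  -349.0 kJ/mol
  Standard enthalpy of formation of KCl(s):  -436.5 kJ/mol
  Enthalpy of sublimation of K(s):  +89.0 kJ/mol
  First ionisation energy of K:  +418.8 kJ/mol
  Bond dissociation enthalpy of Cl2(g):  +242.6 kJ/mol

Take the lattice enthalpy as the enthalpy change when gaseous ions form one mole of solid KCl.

ΔHf° = 1·ΔHsub + 1·(ΣIE) + 1/2·D(Cl2) + 1·EA + U
-436.5 = 1·(+89.0) + 1·(+418.8) + 1/2·(+242.6) + 1·(-349.0) + U
U = -436.5 − (+280.1) = -716.6 kJ/mol

U = -716.6 kJ/mol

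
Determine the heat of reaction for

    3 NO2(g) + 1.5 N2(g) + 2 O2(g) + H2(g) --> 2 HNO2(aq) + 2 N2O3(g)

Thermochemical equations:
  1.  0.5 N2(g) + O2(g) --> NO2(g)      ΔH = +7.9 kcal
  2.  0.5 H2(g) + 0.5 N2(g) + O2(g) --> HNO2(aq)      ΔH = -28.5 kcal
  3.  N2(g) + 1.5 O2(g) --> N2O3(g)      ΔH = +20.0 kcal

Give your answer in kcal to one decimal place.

ΔH = -40.7 kcal

eq. 1 reversed and × 3 (reverse to put NO2(g) on the reactant side; ×3 to match 3 NO2(g) in the target): (-3)·(+7.9) = -23.7 kcal
eq. 2 × 2 (×2 to match 2 HNO2(aq) in the target): (2)·(-28.5) = -57.0 kcal
eq. 3 × 2 (×2 to match 2 N2O3(g) in the target): (2)·(+20.0) = +40.0 kcal
ΔH = (-3)·(+7.9) + (2)·(-28.5) + (2)·(+20.0) = -40.7 kcal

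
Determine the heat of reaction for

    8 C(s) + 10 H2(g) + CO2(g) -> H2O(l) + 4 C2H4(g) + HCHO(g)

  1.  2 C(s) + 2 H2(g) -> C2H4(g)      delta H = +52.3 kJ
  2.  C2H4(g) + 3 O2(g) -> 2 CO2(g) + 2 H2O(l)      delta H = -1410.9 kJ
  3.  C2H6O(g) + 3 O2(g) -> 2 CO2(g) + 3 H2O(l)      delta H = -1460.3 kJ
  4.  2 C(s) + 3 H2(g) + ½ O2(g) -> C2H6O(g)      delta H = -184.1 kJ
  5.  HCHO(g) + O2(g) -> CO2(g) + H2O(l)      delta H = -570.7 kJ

delta H = 208.3 kJ

eq. 1 × 2: (2)·(+52.3) = +104.6 kJ
eq. 2 reversed and × 2: (-2)·(-1410.9) = +2821.8 kJ
eq. 3 × 2: (2)·(-1460.3) = -2920.6 kJ
eq. 4 × 2: (2)·(-184.1) = -368.2 kJ
eq. 5 reversed: +570.7 kJ
Since enthalpy is a state function, delta H = (+104.6) + (+2821.8) + (-2920.6) + (-368.2) + (+570.7) = 208.3 kJ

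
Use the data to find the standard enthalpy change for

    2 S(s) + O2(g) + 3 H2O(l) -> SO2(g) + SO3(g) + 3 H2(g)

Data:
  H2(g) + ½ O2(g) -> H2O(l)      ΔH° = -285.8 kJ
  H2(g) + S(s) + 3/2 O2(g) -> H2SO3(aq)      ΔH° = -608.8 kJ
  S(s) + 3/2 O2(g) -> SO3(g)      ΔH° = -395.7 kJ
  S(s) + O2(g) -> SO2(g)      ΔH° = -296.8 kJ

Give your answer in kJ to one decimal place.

equation 1 reversed and × 3 (reverse to put H2O(l) on the reactant side; ×3 to match 3 H2O(l) in the target): (-3)·(-285.8) = +857.4 kJ
equation 2: not needed (H2SO3(aq) appears nowhere else).
equation 3 as written (SO3(g) already on the product side): -395.7 kJ
equation 4 as written (SO2(g) already on the product side): -296.8 kJ
Summing the manipulated equations, ΔH° = (+857.4) + (-395.7) + (-296.8) = 164.9 kJ

ΔH° = 164.9 kJ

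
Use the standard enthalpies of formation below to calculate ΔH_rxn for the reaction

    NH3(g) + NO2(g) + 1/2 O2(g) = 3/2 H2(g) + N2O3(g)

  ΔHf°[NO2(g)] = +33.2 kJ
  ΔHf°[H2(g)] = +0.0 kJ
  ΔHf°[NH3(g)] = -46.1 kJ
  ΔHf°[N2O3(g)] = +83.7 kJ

Products: 3/2·(+0.0) + 1·(+83.7) = +83.7
Reactants: 1·(-46.1) + 1·(+33.2) + 1/2·(+0.0) = -12.9
ΔH_rxn = (+83.7) − (-12.9) = 96.6 kJ

ΔH_rxn = 96.6 kJ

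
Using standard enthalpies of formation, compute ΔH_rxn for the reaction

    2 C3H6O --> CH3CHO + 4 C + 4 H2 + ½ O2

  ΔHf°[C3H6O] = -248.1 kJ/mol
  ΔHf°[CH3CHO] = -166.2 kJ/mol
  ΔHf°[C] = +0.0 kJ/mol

ΔH_rxn = 330.0 kJ/mol

Products: 1·(-166.2) + 4·(+0.0) + 4·(+0.0) + 1/2·(+0.0) = -166.2
Reactants: 2·(-248.1) = -496.2
ΔH_rxn = (-166.2) − (-496.2) = 330.0 kJ/mol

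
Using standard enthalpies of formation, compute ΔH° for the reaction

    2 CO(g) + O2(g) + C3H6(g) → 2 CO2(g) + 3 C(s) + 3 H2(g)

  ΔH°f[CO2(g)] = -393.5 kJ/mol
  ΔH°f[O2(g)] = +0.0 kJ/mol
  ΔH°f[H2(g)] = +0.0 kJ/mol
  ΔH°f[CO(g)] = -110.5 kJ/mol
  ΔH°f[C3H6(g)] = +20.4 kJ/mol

Products: 2·(-393.5) + 3·(+0.0) + 3·(+0.0) = -787.0
Reactants: 2·(-110.5) + 1·(+0.0) + 1·(+20.4) = -200.6
ΔH° = (-787.0) − (-200.6) = -586.4 kJ/mol

ΔH° = -586.4 kJ/mol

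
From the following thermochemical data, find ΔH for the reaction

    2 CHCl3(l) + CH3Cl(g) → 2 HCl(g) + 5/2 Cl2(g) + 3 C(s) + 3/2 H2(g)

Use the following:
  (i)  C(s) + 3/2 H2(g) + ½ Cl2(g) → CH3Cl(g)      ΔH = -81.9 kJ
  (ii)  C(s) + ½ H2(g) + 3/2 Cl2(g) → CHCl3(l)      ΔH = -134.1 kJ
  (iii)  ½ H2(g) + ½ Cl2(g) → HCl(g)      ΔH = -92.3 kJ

(i) reversed: +81.9 kJ
(ii) reversed and × 2: (-2)·(-134.1) = +268.2 kJ
(iii) × 2: (2)·(-92.3) = -184.6 kJ
ΔH = (-1)·(-81.9) + (-2)·(-134.1) + (2)·(-92.3) = 165.5 kJ

ΔH = 165.5 kJ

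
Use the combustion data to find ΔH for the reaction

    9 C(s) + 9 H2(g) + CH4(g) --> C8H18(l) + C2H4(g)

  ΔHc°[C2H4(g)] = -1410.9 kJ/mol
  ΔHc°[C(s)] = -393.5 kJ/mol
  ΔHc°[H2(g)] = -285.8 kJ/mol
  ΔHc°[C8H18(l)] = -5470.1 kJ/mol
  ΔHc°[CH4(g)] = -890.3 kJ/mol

ΔH = -123.0 kJ/mol

With combustion enthalpies, reactants minus products:
= [9·(-393.5) + 9·(-285.8) + 1·(-890.3)] − [1·(-5470.1) + 1·(-1410.9)]
= -123.0 kJ/mol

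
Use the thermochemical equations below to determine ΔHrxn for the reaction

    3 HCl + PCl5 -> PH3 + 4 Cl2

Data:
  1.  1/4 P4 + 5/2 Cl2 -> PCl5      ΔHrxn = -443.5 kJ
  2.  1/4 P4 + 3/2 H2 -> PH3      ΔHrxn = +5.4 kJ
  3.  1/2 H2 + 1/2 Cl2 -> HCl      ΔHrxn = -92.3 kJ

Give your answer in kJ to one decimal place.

ΔHrxn = 725.8 kJ

eq. 1 reversed (reverse to put PCl5 on the reactant side): +443.5 kJ
eq. 2 as written (PH3 already on the product side): +5.4 kJ
eq. 3 reversed and × 3 (HCl must end up as a reactant; ×3 to match 3 HCl in the target): (-3)·(-92.3) = +276.9 kJ
Since enthalpy is a state function, ΔHrxn = (-1)·(-443.5) + (1)·(+5.4) + (-3)·(-92.3) = 725.8 kJ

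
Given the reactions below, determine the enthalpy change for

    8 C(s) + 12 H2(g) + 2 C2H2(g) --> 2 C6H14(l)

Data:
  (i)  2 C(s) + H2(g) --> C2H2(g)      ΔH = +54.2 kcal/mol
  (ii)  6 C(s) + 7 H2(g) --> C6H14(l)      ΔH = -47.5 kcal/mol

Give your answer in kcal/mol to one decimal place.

ΔH = -203.4 kcal/mol

(i) reversed and × 2: (-2)·(+54.2) = -108.4 kcal/mol
(ii) × 2: (2)·(-47.5) = -95.0 kcal/mol
ΔH = (-108.4) + (-95.0) = -203.4 kcal/mol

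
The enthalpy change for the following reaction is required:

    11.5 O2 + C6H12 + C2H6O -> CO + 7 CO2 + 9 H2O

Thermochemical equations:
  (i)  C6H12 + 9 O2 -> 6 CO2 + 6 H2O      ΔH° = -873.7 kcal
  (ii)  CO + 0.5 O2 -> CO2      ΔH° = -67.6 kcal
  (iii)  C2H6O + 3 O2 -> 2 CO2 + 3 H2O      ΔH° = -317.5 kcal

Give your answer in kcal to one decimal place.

ΔH° = -1123.6 kcal

(i) as written (C6H12 already on the reactant side): -873.7 kcal
(ii) reversed (reverse to put CO on the product side): +67.6 kcal
(iii) as written (C2H6O already on the reactant side): -317.5 kcal
Summing the manipulated equations, ΔH° = (1)·(-873.7) + (-1)·(-67.6) + (1)·(-317.5) = -1123.6 kcal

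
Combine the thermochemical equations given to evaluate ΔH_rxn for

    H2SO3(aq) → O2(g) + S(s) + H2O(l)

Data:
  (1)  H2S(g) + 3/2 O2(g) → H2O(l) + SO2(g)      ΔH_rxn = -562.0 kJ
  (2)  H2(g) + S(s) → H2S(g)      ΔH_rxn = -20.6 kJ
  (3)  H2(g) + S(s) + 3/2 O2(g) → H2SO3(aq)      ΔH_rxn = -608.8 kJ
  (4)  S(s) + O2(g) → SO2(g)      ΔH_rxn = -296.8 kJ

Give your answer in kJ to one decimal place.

ΔH_rxn = 323.0 kJ

(1) as written (H2O(l) already on the product side): -562.0 kJ
(2) as written: -20.6 kJ
(3) reversed (H2SO3(aq) must end up as a reactant): +608.8 kJ
(4) reversed: +296.8 kJ
Combining the equations, ΔH_rxn = (1)·(-562.0) + (1)·(-20.6) + (-1)·(-608.8) + (-1)·(-296.8) = 323.0 kJ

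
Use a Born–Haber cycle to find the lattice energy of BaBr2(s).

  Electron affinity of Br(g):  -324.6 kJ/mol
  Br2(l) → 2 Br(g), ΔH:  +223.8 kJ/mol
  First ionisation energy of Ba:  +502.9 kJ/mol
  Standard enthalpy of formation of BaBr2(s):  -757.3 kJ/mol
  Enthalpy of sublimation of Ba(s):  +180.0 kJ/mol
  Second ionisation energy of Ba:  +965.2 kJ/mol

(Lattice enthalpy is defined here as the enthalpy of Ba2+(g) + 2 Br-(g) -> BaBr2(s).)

ΔHf° = 1·ΔHsub + 1·(ΣIE) + 1·D(Br2) + 2·EA + U
-757.3 = 1·(+180.0) + 1·(+1468.1) + 1·(+223.8) + 2·(-324.6) + U
U = -757.3 − (+1222.7) = -1980.0 kJ/mol

U = -1980.0 kJ/mol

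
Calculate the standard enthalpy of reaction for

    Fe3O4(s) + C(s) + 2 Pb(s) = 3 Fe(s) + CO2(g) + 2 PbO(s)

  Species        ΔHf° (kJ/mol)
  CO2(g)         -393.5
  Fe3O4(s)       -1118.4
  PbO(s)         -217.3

ΔH_rxn = 290.3 kJ/mol

Products: 3·(+0.0) + 1·(-393.5) + 2·(-217.3) = -828.1
Reactants: 1·(-1118.4) + 1·(+0.0) + 2·(+0.0) = -1118.4
ΔH_rxn = (-828.1) − (-1118.4) = 290.3 kJ/mol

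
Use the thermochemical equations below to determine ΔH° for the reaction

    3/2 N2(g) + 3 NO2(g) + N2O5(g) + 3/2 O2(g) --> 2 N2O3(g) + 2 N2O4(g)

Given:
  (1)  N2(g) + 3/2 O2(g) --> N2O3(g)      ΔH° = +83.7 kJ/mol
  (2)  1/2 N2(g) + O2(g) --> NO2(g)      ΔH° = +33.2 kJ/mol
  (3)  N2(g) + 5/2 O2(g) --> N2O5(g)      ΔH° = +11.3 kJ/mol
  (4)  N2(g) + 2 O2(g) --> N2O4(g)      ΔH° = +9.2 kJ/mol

ΔH° = 74.9 kJ/mol

(1) × 2: (2)·(+83.7) = +167.4 kJ/mol
(2) reversed and × 3: (-3)·(+33.2) = -99.6 kJ/mol
(3) reversed: -11.3 kJ/mol
(4) × 2: (2)·(+9.2) = +18.4 kJ/mol
Combining the equations, ΔH° = (2)·(+83.7) + (-3)·(+33.2) + (-1)·(+11.3) + (2)·(+9.2) = 74.9 kJ/mol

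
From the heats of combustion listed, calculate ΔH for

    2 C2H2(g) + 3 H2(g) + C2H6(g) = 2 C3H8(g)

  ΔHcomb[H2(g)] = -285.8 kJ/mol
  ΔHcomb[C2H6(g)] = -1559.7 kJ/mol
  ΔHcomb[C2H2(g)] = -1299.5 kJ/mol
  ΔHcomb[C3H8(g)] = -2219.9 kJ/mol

Using ΔH = Σ nΔHc°(reactants) − Σ nΔHc°(products):
= [2·(-1299.5) + 3·(-285.8) + 1·(-1559.7)] − [2·(-2219.9)]
= -576.3 kJ/mol

ΔH = -576.3 kJ/mol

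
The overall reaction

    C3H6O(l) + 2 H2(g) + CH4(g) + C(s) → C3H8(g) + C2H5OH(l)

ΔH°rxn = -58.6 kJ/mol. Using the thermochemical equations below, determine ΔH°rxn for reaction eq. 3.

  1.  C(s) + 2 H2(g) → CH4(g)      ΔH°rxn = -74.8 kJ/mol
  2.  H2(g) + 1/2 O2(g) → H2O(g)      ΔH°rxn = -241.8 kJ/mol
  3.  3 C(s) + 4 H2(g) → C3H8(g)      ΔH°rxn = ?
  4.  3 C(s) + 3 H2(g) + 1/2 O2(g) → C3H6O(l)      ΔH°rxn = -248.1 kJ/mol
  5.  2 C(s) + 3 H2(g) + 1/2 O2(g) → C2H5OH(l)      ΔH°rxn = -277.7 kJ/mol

eq. 1 reversed: +74.8 kJ/mol
eq. 2: not needed.
eq. 3 as written: contributes x
eq. 4 reversed: +248.1 kJ/mol
eq. 5 as written: -277.7 kJ/mol
-58.6 = (+74.8) + (+248.1) + (-277.7) + x
x = (-58.6 − (+45.2)) / (1) = -103.8 kJ/mol

ΔH°rxn = -103.8 kJ/mol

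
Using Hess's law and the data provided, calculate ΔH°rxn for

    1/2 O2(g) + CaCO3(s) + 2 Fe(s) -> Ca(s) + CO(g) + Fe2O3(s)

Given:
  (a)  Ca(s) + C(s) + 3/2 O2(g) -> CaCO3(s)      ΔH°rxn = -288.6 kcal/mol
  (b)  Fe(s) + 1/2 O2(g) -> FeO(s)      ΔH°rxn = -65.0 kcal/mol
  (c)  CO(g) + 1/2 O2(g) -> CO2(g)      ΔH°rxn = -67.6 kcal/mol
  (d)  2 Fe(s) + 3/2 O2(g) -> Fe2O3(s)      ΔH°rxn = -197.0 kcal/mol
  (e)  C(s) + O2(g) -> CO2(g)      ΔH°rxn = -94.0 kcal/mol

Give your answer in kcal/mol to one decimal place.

ΔH°rxn = 65.2 kcal/mol

(a) reversed: +288.6 kcal/mol
(b): not needed.
(c) reversed: +67.6 kcal/mol
(d) as written: -197.0 kcal/mol
(e) as written: -94.0 kcal/mol
Since enthalpy is a state function, ΔH°rxn = (+288.6) + (+67.6) + (-197.0) + (-94.0) = 65.2 kcal/mol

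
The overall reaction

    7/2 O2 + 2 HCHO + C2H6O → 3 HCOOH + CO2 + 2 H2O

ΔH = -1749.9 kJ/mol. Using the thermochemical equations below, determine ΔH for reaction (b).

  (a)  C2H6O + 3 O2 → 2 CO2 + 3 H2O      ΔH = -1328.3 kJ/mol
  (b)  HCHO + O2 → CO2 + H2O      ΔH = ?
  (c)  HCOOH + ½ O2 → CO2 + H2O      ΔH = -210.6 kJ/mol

(a) as written: -1328.3 kJ/mol
(b) × 2: contributes 2·x
(c) reversed and × 3: (-3)·(-210.6) = +631.8 kJ/mol
-1749.9 = (-1328.3) + (+631.8) + 2·x
x = (-1749.9 − (-696.5)) / (2) = -526.7 kJ/mol

ΔH = -526.7 kJ/mol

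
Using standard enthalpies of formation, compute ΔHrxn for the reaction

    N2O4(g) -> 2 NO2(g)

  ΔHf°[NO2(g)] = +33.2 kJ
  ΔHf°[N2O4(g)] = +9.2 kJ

ΔHrxn = 57.2 kJ

Products: 2·(+33.2) = +66.4
Reactants: 1·(+9.2) = +9.2
ΔHrxn = (+66.4) − (+9.2) = 57.2 kJ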